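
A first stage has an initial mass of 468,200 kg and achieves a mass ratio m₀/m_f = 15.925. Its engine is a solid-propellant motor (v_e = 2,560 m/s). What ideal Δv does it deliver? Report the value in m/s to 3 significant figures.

Rocket equation: Δv = v_e · ln(15.925) = 2560.0 × 2.7679 ≈ 7085.8 m/s.

Δv ≈ 7090 m/s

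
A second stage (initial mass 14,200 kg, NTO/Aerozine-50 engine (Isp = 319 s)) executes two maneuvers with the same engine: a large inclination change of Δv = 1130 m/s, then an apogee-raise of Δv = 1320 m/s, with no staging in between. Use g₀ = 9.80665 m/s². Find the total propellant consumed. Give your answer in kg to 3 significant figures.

total propellant consumed ≈ 7710 kg

v_e = Isp · g₀ = 319 × 9.80665 = 3128.3 m/s.
After the first burn: m = 14200 × exp(−1130/3128.3) = 14200 × 0.69683 = 9,894.99 kg.
After the second burn: m = 9,894.99 × exp(−1320/3128.3) = 9,894.99 × 0.65577 = 6,488.84 kg.
Total propellant = m₀ − m_final = 14200 − 6,488.84 = 7,711.16 kg.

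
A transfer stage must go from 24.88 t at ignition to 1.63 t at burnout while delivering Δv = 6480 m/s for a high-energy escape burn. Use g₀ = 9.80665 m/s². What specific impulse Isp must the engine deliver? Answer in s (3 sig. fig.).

ln(m₀/m_f) = ln(24880/1630) = ln(15.26) = 2.7255.
Rocket equation: v_e = Δv / ln(m₀/m_f) = 6480 / 2.7255 = 2377.6 m/s.
Isp = v_e / g₀ = 2377.6 / 9.80665 = 242.4 s.

Isp ≈ 242 s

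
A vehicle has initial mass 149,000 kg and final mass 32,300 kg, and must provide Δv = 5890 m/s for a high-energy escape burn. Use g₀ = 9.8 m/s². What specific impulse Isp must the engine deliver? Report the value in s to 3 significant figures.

ln(m₀/m_f) = ln(149000/32300) = ln(4.613) = 1.5289.
v_e = Δv / ln(m₀/m_f) = 5890 / 1.5289 = 3852.5 m/s.
Isp = v_e / g₀ = 3852.5 / 9.8 = 393.1 s.

Isp ≈ 393 s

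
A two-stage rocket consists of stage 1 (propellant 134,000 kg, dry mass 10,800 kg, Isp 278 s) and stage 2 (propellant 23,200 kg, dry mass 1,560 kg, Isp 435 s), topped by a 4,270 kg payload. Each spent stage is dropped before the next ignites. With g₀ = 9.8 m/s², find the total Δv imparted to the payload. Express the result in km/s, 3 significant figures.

Δv ≈ 10.9 km/s

Ignition mass of stage 1 = 134,000+10,800 + 23,200+1,560 + 4,270 = 173,830 kg.
Stage 1: m₀ = 173,830 kg, m_f = 173,830 − 134,000 = 39,830 kg; Δv = 278×9.8×ln(4.364) = 2724.4×1.4735 ≈ 4014 m/s.
Stage 2: m₀ = 29,030 kg, m_f = 29,030 − 23,200 = 5,830 kg; Δv = 435×9.8×ln(4.979) = 4263.0×1.6053 ≈ 6843 m/s.
Total Δv = 4014 + 6843 = 10857 m/s.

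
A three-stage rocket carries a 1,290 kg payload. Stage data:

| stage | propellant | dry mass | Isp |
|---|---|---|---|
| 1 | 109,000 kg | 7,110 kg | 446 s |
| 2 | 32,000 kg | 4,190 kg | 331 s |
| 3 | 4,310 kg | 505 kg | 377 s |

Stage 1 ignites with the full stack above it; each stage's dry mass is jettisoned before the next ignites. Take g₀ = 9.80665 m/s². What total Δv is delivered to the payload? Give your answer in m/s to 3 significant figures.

Ignition mass of stage 1 = 109,000+7,110 + 32,000+4,190 + 4,310+505 + 1,290 = 158,405 kg.
Stage 1: m₀ = 158,405 kg, m_f = 158,405 − 109,000 = 49,405 kg; Δv = 446×9.80665×ln(3.206) = 4373.8×1.1651 ≈ 5096 m/s.
Stage 2: m₀ = 42,295 kg, m_f = 42,295 − 32,000 = 10,295 kg; Δv = 331×9.80665×ln(4.108) = 3246.0×1.4130 ≈ 4587 m/s.
Stage 3: m₀ = 6,105 kg, m_f = 6,105 − 4,310 = 1,795 kg; Δv = 377×9.80665×ln(3.401) = 3697.1×1.2241 ≈ 4526 m/s.
Total Δv = 5096 + 4587 + 4526 = 14209 m/s.

Δv ≈ 14200 m/s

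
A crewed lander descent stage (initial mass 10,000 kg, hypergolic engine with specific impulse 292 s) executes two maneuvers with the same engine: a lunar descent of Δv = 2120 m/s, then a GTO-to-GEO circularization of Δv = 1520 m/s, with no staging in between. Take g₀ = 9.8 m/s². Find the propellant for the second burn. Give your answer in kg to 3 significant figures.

propellant for the second burn ≈ 1960 kg

v_e = Isp · g₀ = 292 × 9.8 = 2861.6 m/s.
After the first burn: m = 10000 × exp(−2120/2861.6) = 10000 × 0.47671 = 4,767.1 kg.
After the second burn: m = 4,767.1 × exp(−1520/2861.6) = 4,767.1 × 0.58792 = 2,802.67 kg.
Second-burn propellant = 4,767.1 − 2,802.67 = 1,964.43 kg.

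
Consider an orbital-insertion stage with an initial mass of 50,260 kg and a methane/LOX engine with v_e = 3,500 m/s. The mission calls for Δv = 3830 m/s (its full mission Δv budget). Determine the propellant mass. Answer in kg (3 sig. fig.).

By the Tsiolkovsky rocket equation, m₀/m_f = exp(Δv / v_e) = exp(3830 / 3500.0) = exp(1.0943) = 2.9870.
m_f = 50,260 / 2.9870 = 16,826.2 kg, so propellant = m₀ − m_f = 50,260 − 16,826.2 = 33,433.8 kg.

propellant mass ≈ 33400 kg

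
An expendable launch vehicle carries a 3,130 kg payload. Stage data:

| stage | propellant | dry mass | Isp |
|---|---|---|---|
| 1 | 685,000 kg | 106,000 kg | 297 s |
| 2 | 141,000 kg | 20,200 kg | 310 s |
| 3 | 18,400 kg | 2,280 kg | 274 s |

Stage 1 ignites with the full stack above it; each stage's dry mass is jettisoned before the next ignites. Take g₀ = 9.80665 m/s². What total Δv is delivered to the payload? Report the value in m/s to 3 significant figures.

Ignition mass of stage 1 = 685,000+106,000 + 141,000+20,200 + 18,400+2,280 + 3,130 = 976,010 kg.
Stage 1: m₀ = 976,010 kg, m_f = 976,010 − 685,000 = 291,010 kg; Δv = 297×9.80665×ln(3.354) = 2912.6×1.2101 ≈ 3525 m/s.
Stage 2: m₀ = 185,010 kg, m_f = 185,010 − 141,000 = 44,010 kg; Δv = 310×9.80665×ln(4.204) = 3040.1×1.4360 ≈ 4366 m/s.
Stage 3: m₀ = 23,810 kg, m_f = 23,810 − 18,400 = 5,410 kg; Δv = 274×9.80665×ln(4.401) = 2687.0×1.4819 ≈ 3982 m/s.
Total Δv = 3525 + 4366 + 3982 = 11873 m/s.

Δv ≈ 11900 m/s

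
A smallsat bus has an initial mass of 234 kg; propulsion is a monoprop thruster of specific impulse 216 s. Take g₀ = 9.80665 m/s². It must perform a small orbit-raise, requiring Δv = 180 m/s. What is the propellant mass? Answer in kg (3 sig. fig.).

v_e = Isp · g₀ = 216 × 9.80665 = 2118.2 m/s.
By the Tsiolkovsky rocket equation, m₀/m_f = exp(Δv / v_e) = exp(180 / 2118.2) = exp(0.0850) = 1.0887.
m_f = 234 / 1.0887 = 214.935 kg, so propellant = m₀ − m_f = 234 − 214.935 = 19.065 kg.

propellant mass ≈ 19.1 kg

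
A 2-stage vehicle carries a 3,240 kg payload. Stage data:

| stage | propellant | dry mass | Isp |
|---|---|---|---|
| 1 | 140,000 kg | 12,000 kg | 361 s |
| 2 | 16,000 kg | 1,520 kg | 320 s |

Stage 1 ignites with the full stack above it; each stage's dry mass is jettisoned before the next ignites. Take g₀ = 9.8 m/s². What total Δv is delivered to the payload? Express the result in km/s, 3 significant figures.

Δv ≈ 10.5 km/s

Ignition mass of stage 1 = 140,000+12,000 + 16,000+1,520 + 3,240 = 172,760 kg.
Stage 1: m₀ = 172,760 kg, m_f = 172,760 − 140,000 = 32,760 kg; Δv = 361×9.8×ln(5.274) = 3537.8×1.6627 ≈ 5882 m/s.
Stage 2: m₀ = 20,760 kg, m_f = 20,760 − 16,000 = 4,760 kg; Δv = 320×9.8×ln(4.361) = 3136.0×1.4728 ≈ 4619 m/s.
Total Δv = 5882 + 4619 = 10501 m/s.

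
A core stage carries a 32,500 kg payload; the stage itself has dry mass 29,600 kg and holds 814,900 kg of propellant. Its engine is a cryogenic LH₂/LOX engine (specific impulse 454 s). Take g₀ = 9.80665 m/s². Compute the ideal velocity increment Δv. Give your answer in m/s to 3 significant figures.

Δv ≈ 11800 m/s

v_e = Isp · g₀ = 454 × 9.80665 = 4452.2 m/s.
m₀ = payload + dry + propellant = 32,500 + 29,600 + 814,900 = 877,000 kg.
m_f = payload + dry = 32,500 + 29,600 = 62,100 kg.
By the Tsiolkovsky rocket equation, Δv = v_e · ln(m₀/m_f) = 4452.2 × ln(14.12) = 4452.2 × 2.6478 ≈ 11788.4 m/s.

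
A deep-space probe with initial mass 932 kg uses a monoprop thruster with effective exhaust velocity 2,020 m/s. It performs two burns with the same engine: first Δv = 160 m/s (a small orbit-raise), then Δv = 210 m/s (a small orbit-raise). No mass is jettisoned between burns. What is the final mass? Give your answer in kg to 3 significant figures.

final mass ≈ 776 kg

After the first burn: m = 932 × exp(−160/2020.0) = 932 × 0.92385 = 861.028 kg.
After the second burn: m = 861.028 × exp(−210/2020.0) = 861.028 × 0.90126 = 776.01 kg.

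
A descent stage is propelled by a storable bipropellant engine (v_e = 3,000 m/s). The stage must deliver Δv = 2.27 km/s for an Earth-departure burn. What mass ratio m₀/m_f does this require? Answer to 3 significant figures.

mass ratio ≈ 2.13

m₀/m_f = exp(Δv / v_e) = exp(2270 / 3000.0) = exp(0.7567) = 2.1312.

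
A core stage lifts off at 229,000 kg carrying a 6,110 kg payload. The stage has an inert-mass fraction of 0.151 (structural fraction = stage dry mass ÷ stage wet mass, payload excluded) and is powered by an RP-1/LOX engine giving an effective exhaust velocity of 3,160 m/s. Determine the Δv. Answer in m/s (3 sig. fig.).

Stage wet mass = m₀ − payload = 229,000 − 6,110 = 222,890 kg.
Stage dry mass = ε × stage wet mass = 0.151 × 222,890 = 33,656.4 kg.
Burnout mass m_f = stage dry + payload = 33,656.4 + 6,110 = 39,766.4 kg.
Rocket equation: Δv = v_e · ln(229,000/39,766.4) = 3160.0 × ln(5.759) = 3160.0 × 1.7507 ≈ 5532 m/s.

Δv ≈ 5530 m/s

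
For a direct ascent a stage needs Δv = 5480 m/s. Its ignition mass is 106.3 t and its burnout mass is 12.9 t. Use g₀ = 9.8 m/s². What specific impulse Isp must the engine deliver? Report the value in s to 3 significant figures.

Isp ≈ 265 s

ln(m₀/m_f) = ln(106300/12900) = ln(8.24) = 2.1090.
By the Tsiolkovsky rocket equation, v_e = Δv / ln(m₀/m_f) = 5480 / 2.1090 = 2598.3 m/s.
Isp = v_e / g₀ = 2598.3 / 9.8 = 265.1 s.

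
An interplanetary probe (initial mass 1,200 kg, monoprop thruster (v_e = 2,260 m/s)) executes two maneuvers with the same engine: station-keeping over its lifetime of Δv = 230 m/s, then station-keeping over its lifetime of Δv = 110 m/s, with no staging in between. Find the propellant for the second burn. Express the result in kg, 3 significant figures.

propellant for the second burn ≈ 51.5 kg

After the first burn: m = 1200 × exp(−230/2260.0) = 1200 × 0.90324 = 1,083.89 kg.
After the second burn: m = 1,083.89 × exp(−110/2260.0) = 1,083.89 × 0.95249 = 1,032.39 kg.
Second-burn propellant = 1,083.89 − 1,032.39 = 51.5 kg.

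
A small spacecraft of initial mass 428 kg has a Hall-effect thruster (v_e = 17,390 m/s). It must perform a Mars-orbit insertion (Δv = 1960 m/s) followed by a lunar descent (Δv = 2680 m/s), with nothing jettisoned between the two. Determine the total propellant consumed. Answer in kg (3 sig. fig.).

total propellant consumed ≈ 100 kg

After the first burn: m = 428 × exp(−1960/17390.0) = 428 × 0.89341 = 382.379 kg.
After the second burn: m = 382.379 × exp(−2680/17390.0) = 382.379 × 0.85718 = 327.768 kg.
Total propellant = m₀ − m_final = 428 − 327.768 = 100.232 kg.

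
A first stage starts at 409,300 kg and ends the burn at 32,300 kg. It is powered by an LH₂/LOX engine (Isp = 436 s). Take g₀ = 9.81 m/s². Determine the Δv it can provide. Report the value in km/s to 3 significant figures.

v_e = Isp · g₀ = 436 × 9.81 = 4277.2 m/s.
Using Δv = v_e ln(m₀/m_f): Δv = v_e · ln(m₀/m_f) = 4277.2 × ln(12.67) = 4277.2 × 2.5394 ≈ 10861.3 m/s.

Δv ≈ 10.9 km/s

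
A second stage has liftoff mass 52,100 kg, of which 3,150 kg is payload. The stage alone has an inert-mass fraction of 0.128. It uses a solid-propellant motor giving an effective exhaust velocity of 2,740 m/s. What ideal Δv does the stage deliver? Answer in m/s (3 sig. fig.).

Stage wet mass = m₀ − payload = 52,100 − 3,150 = 48,950 kg.
Stage dry mass = ε × stage wet mass = 0.128 × 48,950 = 6,265.6 kg.
Burnout mass m_f = stage dry + payload = 6,265.6 + 3,150 = 9,415.6 kg.
From the ideal rocket equation, Δv = v_e · ln(52,100/9,415.6) = 2740.0 × ln(5.533) = 2740.0 × 1.7108 ≈ 4688 m/s.

Δv ≈ 4690 m/s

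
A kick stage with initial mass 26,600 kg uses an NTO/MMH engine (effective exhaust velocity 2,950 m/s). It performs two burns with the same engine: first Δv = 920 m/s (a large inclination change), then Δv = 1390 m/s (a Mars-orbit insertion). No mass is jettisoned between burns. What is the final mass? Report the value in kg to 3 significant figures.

final mass ≈ 12200 kg

After the first burn: m = 26600 × exp(−920/2950.0) = 26600 × 0.73208 = 19,473.3 kg.
After the second burn: m = 19,473.3 × exp(−1390/2950.0) = 19,473.3 × 0.62426 = 12,156.4 kg.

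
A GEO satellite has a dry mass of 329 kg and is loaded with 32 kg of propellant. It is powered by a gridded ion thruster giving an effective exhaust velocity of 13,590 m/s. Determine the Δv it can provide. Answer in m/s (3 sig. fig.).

m₀ = m_dry + m_prop = 329 + 32 = 361 kg.
Rocket equation: Δv = v_e · ln(m₀/m_f) = 13590.0 × ln(1.097) = 13590.0 × 0.0928 ≈ 1261.4 m/s.

Δv ≈ 1260 m/s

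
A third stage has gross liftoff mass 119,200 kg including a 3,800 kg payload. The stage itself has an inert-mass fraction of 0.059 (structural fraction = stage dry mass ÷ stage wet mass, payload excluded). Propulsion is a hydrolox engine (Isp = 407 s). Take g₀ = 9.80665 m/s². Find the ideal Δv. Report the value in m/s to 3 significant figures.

Δv ≈ 9660 m/s

Stage wet mass = m₀ − payload = 119,200 − 3,800 = 115,400 kg.
Stage dry mass = ε × stage wet mass = 0.059 × 115,400 = 6,808.6 kg.
Burnout mass m_f = stage dry + payload = 6,808.6 + 3,800 = 10,608.6 kg.
v_e = Isp · g₀ = 407 × 9.80665 = 3991.3 m/s.
By the Tsiolkovsky rocket equation, Δv = v_e · ln(119,200/10,608.6) = 3991.3 × ln(11.24) = 3991.3 × 2.4191 ≈ 9656 m/s.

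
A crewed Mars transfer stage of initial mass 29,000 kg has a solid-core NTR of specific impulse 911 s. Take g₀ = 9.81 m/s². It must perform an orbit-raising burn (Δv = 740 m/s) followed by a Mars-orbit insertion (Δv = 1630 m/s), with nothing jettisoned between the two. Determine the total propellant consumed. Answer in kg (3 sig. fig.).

total propellant consumed ≈ 6760 kg

v_e = Isp · g₀ = 911 × 9.81 = 8936.9 m/s.
After the first burn: m = 29000 × exp(−740/8936.9) = 29000 × 0.92053 = 26,695.4 kg.
After the second burn: m = 26,695.4 × exp(−1630/8936.9) = 26,695.4 × 0.83328 = 22,244.7 kg.
Total propellant = m₀ − m_final = 29000 − 22,244.7 = 6,755.3 kg.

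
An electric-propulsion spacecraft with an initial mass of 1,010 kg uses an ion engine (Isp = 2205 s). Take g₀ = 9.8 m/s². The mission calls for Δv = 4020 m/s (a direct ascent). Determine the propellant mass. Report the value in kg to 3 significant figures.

v_e = Isp · g₀ = 2205 × 9.8 = 21609.0 m/s.
m₀/m_f = exp(Δv / v_e) = exp(4020 / 21609.0) = exp(0.1860) = 1.2045.
m_f = 1,010 / 1.2045 = 838.522 kg, so propellant = m₀ − m_f = 1,010 − 838.522 = 171.478 kg.

propellant mass ≈ 171 kg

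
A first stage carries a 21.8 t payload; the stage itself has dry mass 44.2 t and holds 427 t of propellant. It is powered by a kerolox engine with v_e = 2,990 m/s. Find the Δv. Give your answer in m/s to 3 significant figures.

Δv ≈ 6010 m/s

m₀ = payload + dry + propellant = 21.8 + 44.2 + 427 = 493 t.
m_f = payload + dry = 21.8 + 44.2 = 66 t.
From the ideal rocket equation, Δv = v_e · ln(m₀/m_f) = 2990.0 × ln(7.47) = 2990.0 × 2.0109 ≈ 6012.5 m/s.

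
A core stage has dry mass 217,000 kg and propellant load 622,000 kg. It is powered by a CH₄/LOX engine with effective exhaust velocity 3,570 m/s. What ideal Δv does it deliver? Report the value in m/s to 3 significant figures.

m₀ = m_dry + m_prop = 217,000 + 622,000 = 839,000 kg.
By the Tsiolkovsky rocket equation, Δv = v_e · ln(m₀/m_f) = 3570.0 × ln(3.866) = 3570.0 × 1.3523 ≈ 4827.8 m/s.

Δv ≈ 4830 m/s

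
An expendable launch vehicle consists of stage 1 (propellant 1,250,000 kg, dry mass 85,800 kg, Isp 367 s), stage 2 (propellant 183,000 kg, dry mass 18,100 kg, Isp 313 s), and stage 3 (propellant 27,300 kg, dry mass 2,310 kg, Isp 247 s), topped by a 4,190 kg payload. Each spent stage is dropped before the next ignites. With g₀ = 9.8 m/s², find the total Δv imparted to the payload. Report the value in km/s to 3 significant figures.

Ignition mass of stage 1 = 1,250,000+85,800 + 183,000+18,100 + 27,300+2,310 + 4,190 = 1,570,700 kg.
Stage 1: m₀ = 1,570,700 kg, m_f = 1,570,700 − 1,250,000 = 320,700 kg; Δv = 367×9.8×ln(4.898) = 3596.6×1.5888 ≈ 5714 m/s.
Stage 2: m₀ = 234,900 kg, m_f = 234,900 − 183,000 = 51,900 kg; Δv = 313×9.8×ln(4.526) = 3067.4×1.5098 ≈ 4631 m/s.
Stage 3: m₀ = 33,800 kg, m_f = 33,800 − 27,300 = 6,500 kg; Δv = 247×9.8×ln(5.2) = 2420.6×1.6487 ≈ 3991 m/s.
Total Δv = 5714 + 4631 + 3991 = 14336 m/s.

Δv ≈ 14.3 km/s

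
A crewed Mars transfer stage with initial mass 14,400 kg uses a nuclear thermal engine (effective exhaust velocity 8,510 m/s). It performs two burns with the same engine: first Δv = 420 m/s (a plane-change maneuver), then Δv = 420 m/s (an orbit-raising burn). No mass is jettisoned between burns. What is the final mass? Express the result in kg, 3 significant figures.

After the first burn: m = 14400 × exp(−420/8510.0) = 14400 × 0.95184 = 13,706.5 kg.
After the second burn: m = 13,706.5 × exp(−420/8510.0) = 13,706.5 × 0.95184 = 13,046.4 kg.

final mass ≈ 13000 kg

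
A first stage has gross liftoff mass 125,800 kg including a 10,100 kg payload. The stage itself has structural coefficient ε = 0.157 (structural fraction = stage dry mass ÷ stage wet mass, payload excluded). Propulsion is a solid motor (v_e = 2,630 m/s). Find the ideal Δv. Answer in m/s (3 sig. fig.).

Stage wet mass = m₀ − payload = 125,800 − 10,100 = 115,700 kg.
Stage dry mass = ε × stage wet mass = 0.157 × 115,700 = 18,164.9 kg.
Burnout mass m_f = stage dry + payload = 18,164.9 + 10,100 = 28,264.9 kg.
Δv = v_e · ln(125,800/28,264.9) = 2630.0 × ln(4.451) = 2630.0 × 1.4931 ≈ 3927 m/s.

Δv ≈ 3930 m/s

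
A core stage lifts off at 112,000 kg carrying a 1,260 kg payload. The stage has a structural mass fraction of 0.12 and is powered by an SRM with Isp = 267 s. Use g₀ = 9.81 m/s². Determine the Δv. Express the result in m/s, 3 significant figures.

Δv ≈ 5350 m/s

Stage wet mass = m₀ − payload = 112,000 − 1,260 = 110,740 kg.
Stage dry mass = ε × stage wet mass = 0.12 × 110,740 = 13,288.8 kg.
Burnout mass m_f = stage dry + payload = 13,288.8 + 1,260 = 14,548.8 kg.
v_e = Isp · g₀ = 267 × 9.81 = 2619.3 m/s.
Using Δv = v_e ln(m₀/m_f): Δv = v_e · ln(112,000/14,548.8) = 2619.3 × ln(7.698) = 2619.3 × 2.0410 ≈ 5346 m/s.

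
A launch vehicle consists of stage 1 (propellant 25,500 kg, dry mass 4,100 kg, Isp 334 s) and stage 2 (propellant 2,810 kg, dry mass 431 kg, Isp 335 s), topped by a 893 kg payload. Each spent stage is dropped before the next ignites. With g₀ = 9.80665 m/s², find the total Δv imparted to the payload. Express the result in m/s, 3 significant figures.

Ignition mass of stage 1 = 25,500+4,100 + 2,810+431 + 893 = 33,734 kg.
Stage 1: m₀ = 33,734 kg, m_f = 33,734 − 25,500 = 8,234 kg; Δv = 334×9.80665×ln(4.097) = 3275.4×1.4102 ≈ 4619 m/s.
Stage 2: m₀ = 4,134 kg, m_f = 4,134 − 2,810 = 1,324 kg; Δv = 335×9.80665×ln(3.122) = 3285.2×1.1386 ≈ 3741 m/s.
Total Δv = 4619 + 3741 = 8360 m/s.

Δv ≈ 8360 m/s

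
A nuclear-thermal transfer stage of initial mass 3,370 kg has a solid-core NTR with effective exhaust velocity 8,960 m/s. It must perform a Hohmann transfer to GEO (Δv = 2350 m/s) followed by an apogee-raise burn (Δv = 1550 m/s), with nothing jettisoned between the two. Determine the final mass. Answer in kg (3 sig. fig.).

final mass ≈ 2180 kg

After the first burn: m = 3370 × exp(−2350/8960.0) = 3370 × 0.76930 = 2,592.54 kg.
After the second burn: m = 2,592.54 × exp(−1550/8960.0) = 2,592.54 × 0.84115 = 2,180.72 kg.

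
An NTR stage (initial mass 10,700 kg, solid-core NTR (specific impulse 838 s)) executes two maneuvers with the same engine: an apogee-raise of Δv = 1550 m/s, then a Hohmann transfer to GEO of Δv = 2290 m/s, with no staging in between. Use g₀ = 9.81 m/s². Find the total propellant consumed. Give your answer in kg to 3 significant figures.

total propellant consumed ≈ 3990 kg

v_e = Isp · g₀ = 838 × 9.81 = 8220.8 m/s.
After the first burn: m = 10700 × exp(−1550/8220.8) = 10700 × 0.82816 = 8,861.31 kg.
After the second burn: m = 8,861.31 × exp(−2290/8220.8) = 8,861.31 × 0.75687 = 6,706.86 kg.
Total propellant = m₀ − m_final = 10700 − 6,706.86 = 3,993.14 kg.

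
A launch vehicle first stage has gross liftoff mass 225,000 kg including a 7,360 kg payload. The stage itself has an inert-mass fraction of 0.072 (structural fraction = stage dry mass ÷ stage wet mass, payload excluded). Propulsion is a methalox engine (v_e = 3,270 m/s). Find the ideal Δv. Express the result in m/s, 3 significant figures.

Stage wet mass = m₀ − payload = 225,000 − 7,360 = 217,640 kg.
Stage dry mass = ε × stage wet mass = 0.072 × 217,640 = 15,670.1 kg.
Burnout mass m_f = stage dry + payload = 15,670.1 + 7,360 = 23,030.1 kg.
Δv = v_e · ln(225,000/23,030.1) = 3270.0 × ln(9.77) = 3270.0 × 2.2793 ≈ 7453 m/s.

Δv ≈ 7450 m/s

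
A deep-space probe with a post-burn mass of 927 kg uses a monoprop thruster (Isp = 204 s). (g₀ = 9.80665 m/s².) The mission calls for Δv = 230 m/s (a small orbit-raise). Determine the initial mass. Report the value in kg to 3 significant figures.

v_e = Isp · g₀ = 204 × 9.80665 = 2000.6 m/s.
m₀/m_f = exp(Δv / v_e) = exp(230 / 2000.6) = exp(0.1150) = 1.1218.
m₀ = m_f × 1.1218 = 927 × 1.1218 = 1,039.91 kg.

initial mass ≈ 1040 kg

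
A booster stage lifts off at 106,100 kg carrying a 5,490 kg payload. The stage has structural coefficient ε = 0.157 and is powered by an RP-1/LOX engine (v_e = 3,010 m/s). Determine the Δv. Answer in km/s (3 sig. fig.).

Stage wet mass = m₀ − payload = 106,100 − 5,490 = 100,610 kg.
Stage dry mass = ε × stage wet mass = 0.157 × 100,610 = 15,795.8 kg.
Burnout mass m_f = stage dry + payload = 15,795.8 + 5,490 = 21,285.8 kg.
By the Tsiolkovsky rocket equation, Δv = v_e · ln(106,100/21,285.8) = 3010.0 × ln(4.985) = 3010.0 × 1.6063 ≈ 4835 m/s.

Δv ≈ 4.84 km/s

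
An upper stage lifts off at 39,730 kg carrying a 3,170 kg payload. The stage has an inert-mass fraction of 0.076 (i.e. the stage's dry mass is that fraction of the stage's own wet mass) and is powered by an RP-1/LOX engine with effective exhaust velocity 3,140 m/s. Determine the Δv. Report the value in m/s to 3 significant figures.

Stage wet mass = m₀ − payload = 39,730 − 3,170 = 36,560 kg.
Stage dry mass = ε × stage wet mass = 0.076 × 36,560 = 2,778.56 kg.
Burnout mass m_f = stage dry + payload = 2,778.56 + 3,170 = 5,948.56 kg.
By the Tsiolkovsky rocket equation, Δv = v_e · ln(39,730/5,948.56) = 3140.0 × ln(6.679) = 3140.0 × 1.8990 ≈ 5963 m/s.

Δv ≈ 5960 m/s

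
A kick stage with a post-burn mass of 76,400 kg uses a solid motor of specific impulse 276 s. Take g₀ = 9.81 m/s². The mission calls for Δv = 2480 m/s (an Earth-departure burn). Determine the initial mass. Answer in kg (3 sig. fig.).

initial mass ≈ 191000 kg

v_e = Isp · g₀ = 276 × 9.81 = 2707.6 m/s.
m₀/m_f = exp(Δv / v_e) = exp(2480 / 2707.6) = exp(0.9160) = 2.4992.
m₀ = m_f × 2.4992 = 76,400 × 2.4992 = 190,939 kg.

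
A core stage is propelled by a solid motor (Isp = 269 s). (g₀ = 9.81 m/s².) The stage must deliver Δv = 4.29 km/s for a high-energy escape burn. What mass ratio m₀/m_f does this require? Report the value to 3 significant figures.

v_e = Isp · g₀ = 269 × 9.81 = 2638.9 m/s.
Rocket equation: m₀/m_f = exp(Δv / v_e) = exp(4290 / 2638.9) = exp(1.6257) = 5.0819.

mass ratio ≈ 5.08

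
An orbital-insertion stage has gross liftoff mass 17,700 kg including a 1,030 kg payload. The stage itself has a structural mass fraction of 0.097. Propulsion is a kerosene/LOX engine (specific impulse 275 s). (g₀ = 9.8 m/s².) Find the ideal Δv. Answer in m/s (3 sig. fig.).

Δv ≈ 5120 m/s

Stage wet mass = m₀ − payload = 17,700 − 1,030 = 16,670 kg.
Stage dry mass = ε × stage wet mass = 0.097 × 16,670 = 1,616.99 kg.
Burnout mass m_f = stage dry + payload = 1,616.99 + 1,030 = 2,646.99 kg.
v_e = Isp · g₀ = 275 × 9.8 = 2695.0 m/s.
Using Δv = v_e ln(m₀/m_f): Δv = v_e · ln(17,700/2,646.99) = 2695.0 × ln(6.687) = 2695.0 × 1.9001 ≈ 5121 m/s.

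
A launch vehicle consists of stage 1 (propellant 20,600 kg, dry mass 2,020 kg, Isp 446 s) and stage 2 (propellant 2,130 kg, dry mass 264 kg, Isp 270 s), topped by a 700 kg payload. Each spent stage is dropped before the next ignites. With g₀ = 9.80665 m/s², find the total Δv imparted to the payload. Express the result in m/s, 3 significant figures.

Δv ≈ 10200 m/s

Ignition mass of stage 1 = 20,600+2,020 + 2,130+264 + 700 = 25,714 kg.
Stage 1: m₀ = 25,714 kg, m_f = 25,714 − 20,600 = 5,114 kg; Δv = 446×9.80665×ln(5.028) = 4373.8×1.6151 ≈ 7064 m/s.
Stage 2: m₀ = 3,094 kg, m_f = 3,094 − 2,130 = 964 kg; Δv = 270×9.80665×ln(3.21) = 2647.8×1.1661 ≈ 3088 m/s.
Total Δv = 7064 + 3088 = 10152 m/s.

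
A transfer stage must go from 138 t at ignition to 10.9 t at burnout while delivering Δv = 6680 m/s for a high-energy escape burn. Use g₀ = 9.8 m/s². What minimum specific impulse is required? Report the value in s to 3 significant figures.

Isp ≈ 269 s

ln(m₀/m_f) = ln(138000/10900) = ln(12.66) = 2.5385.
By the Tsiolkovsky rocket equation, v_e = Δv / ln(m₀/m_f) = 6680 / 2.5385 = 2631.5 m/s.
Isp = v_e / g₀ = 2631.5 / 9.8 = 268.5 s.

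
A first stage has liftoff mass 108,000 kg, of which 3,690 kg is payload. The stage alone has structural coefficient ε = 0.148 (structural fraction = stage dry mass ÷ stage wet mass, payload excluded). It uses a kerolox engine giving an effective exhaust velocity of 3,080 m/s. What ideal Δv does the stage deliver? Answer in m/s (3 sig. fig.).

Stage wet mass = m₀ − payload = 108,000 − 3,690 = 104,310 kg.
Stage dry mass = ε × stage wet mass = 0.148 × 104,310 = 15,437.9 kg.
Burnout mass m_f = stage dry + payload = 15,437.9 + 3,690 = 19,127.9 kg.
Δv = v_e · ln(108,000/19,127.9) = 3080.0 × ln(5.646) = 3080.0 × 1.7310 ≈ 5331 m/s.

Δv ≈ 5330 m/s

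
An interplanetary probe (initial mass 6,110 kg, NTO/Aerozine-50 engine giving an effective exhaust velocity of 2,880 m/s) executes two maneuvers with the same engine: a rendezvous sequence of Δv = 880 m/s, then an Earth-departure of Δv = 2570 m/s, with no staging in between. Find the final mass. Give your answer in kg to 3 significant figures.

final mass ≈ 1840 kg

After the first burn: m = 6110 × exp(−880/2880.0) = 6110 × 0.73671 = 4,501.3 kg.
After the second burn: m = 4,501.3 × exp(−2570/2880.0) = 4,501.3 × 0.40969 = 1,844.14 kg.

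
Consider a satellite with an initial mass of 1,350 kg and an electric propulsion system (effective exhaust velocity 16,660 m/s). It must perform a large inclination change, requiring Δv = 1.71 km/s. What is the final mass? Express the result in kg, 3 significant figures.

m₀/m_f = exp(Δv / v_e) = exp(1710 / 16660.0) = exp(0.1026) = 1.1081.
m_f = m₀ / 1.1081 = 1,350 / 1.1081 = 1,218.3 kg.

final mass ≈ 1220 kg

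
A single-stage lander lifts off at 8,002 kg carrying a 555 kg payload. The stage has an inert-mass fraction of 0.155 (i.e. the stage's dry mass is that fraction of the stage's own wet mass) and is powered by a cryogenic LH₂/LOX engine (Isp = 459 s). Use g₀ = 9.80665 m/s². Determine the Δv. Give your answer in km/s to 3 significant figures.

Δv ≈ 6.95 km/s

Stage wet mass = m₀ − payload = 8,002 − 555 = 7,447 kg.
Stage dry mass = ε × stage wet mass = 0.155 × 7,447 = 1,154.29 kg.
Burnout mass m_f = stage dry + payload = 1,154.29 + 555 = 1,709.29 kg.
v_e = Isp · g₀ = 459 × 9.80665 = 4501.3 m/s.
By the Tsiolkovsky rocket equation, Δv = v_e · ln(8,002/1,709.29) = 4501.3 × ln(4.681) = 4501.3 × 1.5436 ≈ 6948 m/s.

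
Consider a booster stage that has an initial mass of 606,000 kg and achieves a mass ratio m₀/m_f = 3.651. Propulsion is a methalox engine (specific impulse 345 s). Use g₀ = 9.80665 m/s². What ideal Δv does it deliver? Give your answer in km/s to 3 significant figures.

Δv ≈ 4.38 km/s

v_e = Isp · g₀ = 345 × 9.80665 = 3383.3 m/s.
Using Δv = v_e ln(m₀/m_f): Δv = v_e · ln(3.651) = 3383.3 × 1.2950 ≈ 4381.4 m/s.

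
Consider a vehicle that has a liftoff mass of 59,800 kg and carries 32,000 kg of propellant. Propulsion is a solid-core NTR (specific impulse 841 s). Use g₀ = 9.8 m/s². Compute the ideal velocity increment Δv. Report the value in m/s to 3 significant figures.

Δv ≈ 6310 m/s

v_e = Isp · g₀ = 841 × 9.8 = 8241.8 m/s.
m_f = m₀ − m_prop = 59,800 − 32,000 = 27,800 kg.
Δv = v_e · ln(m₀/m_f) = 8241.8 × ln(2.151) = 8241.8 × 0.7660 ≈ 6313.0 m/s.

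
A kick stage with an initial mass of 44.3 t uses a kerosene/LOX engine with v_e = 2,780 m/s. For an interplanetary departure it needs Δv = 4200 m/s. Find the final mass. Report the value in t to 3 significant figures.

By the Tsiolkovsky rocket equation, m₀/m_f = exp(Δv / v_e) = exp(4200 / 2780.0) = exp(1.5108) = 4.5303.
m_f = m₀ / 4.5303 = 44.3 / 4.5303 = 9.7786 t.

final mass ≈ 9.78 t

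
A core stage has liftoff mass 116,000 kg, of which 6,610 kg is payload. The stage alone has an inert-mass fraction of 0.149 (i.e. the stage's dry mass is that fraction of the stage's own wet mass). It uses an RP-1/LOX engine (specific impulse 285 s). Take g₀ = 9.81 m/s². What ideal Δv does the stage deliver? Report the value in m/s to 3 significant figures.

Stage wet mass = m₀ − payload = 116,000 − 6,610 = 109,390 kg.
Stage dry mass = ε × stage wet mass = 0.149 × 109,390 = 16,299.1 kg.
Burnout mass m_f = stage dry + payload = 16,299.1 + 6,610 = 22,909.1 kg.
v_e = Isp · g₀ = 285 × 9.81 = 2795.9 m/s.
Using Δv = v_e ln(m₀/m_f): Δv = v_e · ln(116,000/22,909.1) = 2795.9 × ln(5.063) = 2795.9 × 1.6221 ≈ 4535 m/s.

Δv ≈ 4540 m/s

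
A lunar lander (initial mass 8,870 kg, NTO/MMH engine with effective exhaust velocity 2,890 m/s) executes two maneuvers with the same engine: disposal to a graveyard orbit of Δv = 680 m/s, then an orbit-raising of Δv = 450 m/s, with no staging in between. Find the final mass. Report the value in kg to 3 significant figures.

After the first burn: m = 8870 × exp(−680/2890.0) = 8870 × 0.79034 = 7,010.32 kg.
After the second burn: m = 7,010.32 × exp(−450/2890.0) = 7,010.32 × 0.85581 = 5,999.5 kg.

final mass ≈ 6000 kg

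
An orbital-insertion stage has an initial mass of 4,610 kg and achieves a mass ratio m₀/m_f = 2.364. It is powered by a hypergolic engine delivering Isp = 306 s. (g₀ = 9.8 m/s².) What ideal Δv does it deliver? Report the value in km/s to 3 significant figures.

Δv ≈ 2.58 km/s

v_e = Isp · g₀ = 306 × 9.8 = 2998.8 m/s.
By the Tsiolkovsky rocket equation, Δv = v_e · ln(2.364) = 2998.8 × 0.8604 ≈ 2580.0 m/s.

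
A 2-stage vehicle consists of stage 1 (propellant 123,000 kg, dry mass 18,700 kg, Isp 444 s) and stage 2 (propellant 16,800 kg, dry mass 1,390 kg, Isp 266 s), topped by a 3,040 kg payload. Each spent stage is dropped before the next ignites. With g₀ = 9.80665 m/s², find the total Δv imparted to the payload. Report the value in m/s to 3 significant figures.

Ignition mass of stage 1 = 123,000+18,700 + 16,800+1,390 + 3,040 = 162,930 kg.
Stage 1: m₀ = 162,930 kg, m_f = 162,930 − 123,000 = 39,930 kg; Δv = 444×9.80665×ln(4.08) = 4354.2×1.4062 ≈ 6123 m/s.
Stage 2: m₀ = 21,230 kg, m_f = 21,230 − 16,800 = 4,430 kg; Δv = 266×9.80665×ln(4.792) = 2608.6×1.5670 ≈ 4088 m/s.
Total Δv = 6123 + 4088 = 10211 m/s.

Δv ≈ 10200 m/s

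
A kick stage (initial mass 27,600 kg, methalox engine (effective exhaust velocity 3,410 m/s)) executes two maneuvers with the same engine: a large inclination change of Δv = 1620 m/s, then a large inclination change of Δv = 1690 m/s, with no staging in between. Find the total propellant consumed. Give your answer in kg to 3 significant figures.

total propellant consumed ≈ 17100 kg

After the first burn: m = 27600 × exp(−1620/3410.0) = 27600 × 0.62184 = 17,162.8 kg.
After the second burn: m = 17,162.8 × exp(−1690/3410.0) = 17,162.8 × 0.60920 = 10,455.6 kg.
Total propellant = m₀ − m_final = 27600 − 10,455.6 = 17,144.4 kg.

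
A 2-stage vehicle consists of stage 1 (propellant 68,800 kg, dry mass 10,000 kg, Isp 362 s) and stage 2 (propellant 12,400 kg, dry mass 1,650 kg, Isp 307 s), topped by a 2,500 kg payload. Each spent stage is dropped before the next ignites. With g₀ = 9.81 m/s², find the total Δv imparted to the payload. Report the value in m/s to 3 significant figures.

Δv ≈ 8710 m/s

Ignition mass of stage 1 = 68,800+10,000 + 12,400+1,650 + 2,500 = 95,350 kg.
Stage 1: m₀ = 95,350 kg, m_f = 95,350 − 68,800 = 26,550 kg; Δv = 362×9.81×ln(3.591) = 3551.2×1.2785 ≈ 4540 m/s.
Stage 2: m₀ = 16,550 kg, m_f = 16,550 − 12,400 = 4,150 kg; Δv = 307×9.81×ln(3.988) = 3011.7×1.3833 ≈ 4166 m/s.
Total Δv = 4540 + 4166 = 8706 m/s.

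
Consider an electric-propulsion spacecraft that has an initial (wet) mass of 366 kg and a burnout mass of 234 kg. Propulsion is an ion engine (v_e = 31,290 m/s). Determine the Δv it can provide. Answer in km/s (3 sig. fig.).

Δv ≈ 14.0 km/s

Using Δv = v_e ln(m₀/m_f): Δv = v_e · ln(m₀/m_f) = 31290.0 × ln(1.564) = 31290.0 × 0.4473 ≈ 13996.4 m/s.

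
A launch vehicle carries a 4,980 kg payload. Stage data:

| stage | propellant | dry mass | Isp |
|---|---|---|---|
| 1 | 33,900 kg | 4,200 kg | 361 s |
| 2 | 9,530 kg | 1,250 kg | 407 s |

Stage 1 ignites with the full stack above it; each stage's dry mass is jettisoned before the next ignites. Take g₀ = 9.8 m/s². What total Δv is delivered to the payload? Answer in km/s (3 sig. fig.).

Δv ≈ 7.21 km/s

Ignition mass of stage 1 = 33,900+4,200 + 9,530+1,250 + 4,980 = 53,860 kg.
Stage 1: m₀ = 53,860 kg, m_f = 53,860 − 33,900 = 19,960 kg; Δv = 361×9.8×ln(2.698) = 3537.8×0.9927 ≈ 3512 m/s.
Stage 2: m₀ = 15,760 kg, m_f = 15,760 − 9,530 = 6,230 kg; Δv = 407×9.8×ln(2.53) = 3988.6×0.9281 ≈ 3702 m/s.
Total Δv = 3512 + 3702 = 7214 m/s.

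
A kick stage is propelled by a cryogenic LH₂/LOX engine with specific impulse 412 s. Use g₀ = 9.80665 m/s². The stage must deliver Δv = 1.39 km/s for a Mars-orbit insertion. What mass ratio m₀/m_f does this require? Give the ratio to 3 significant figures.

v_e = Isp · g₀ = 412 × 9.80665 = 4040.3 m/s.
Rocket equation: m₀/m_f = exp(Δv / v_e) = exp(1390 / 4040.3) = exp(0.3440) = 1.4106.

mass ratio ≈ 1.41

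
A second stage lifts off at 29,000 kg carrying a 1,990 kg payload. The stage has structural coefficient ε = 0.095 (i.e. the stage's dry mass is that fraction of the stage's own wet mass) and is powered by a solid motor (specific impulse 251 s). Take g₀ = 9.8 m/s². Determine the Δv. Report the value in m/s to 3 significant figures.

Δv ≈ 4550 m/s

Stage wet mass = m₀ − payload = 29,000 − 1,990 = 27,010 kg.
Stage dry mass = ε × stage wet mass = 0.095 × 27,010 = 2,565.95 kg.
Burnout mass m_f = stage dry + payload = 2,565.95 + 1,990 = 4,555.95 kg.
v_e = Isp · g₀ = 251 × 9.8 = 2459.8 m/s.
By the Tsiolkovsky rocket equation, Δv = v_e · ln(29,000/4,555.95) = 2459.8 × ln(6.365) = 2459.8 × 1.8509 ≈ 4553 m/s.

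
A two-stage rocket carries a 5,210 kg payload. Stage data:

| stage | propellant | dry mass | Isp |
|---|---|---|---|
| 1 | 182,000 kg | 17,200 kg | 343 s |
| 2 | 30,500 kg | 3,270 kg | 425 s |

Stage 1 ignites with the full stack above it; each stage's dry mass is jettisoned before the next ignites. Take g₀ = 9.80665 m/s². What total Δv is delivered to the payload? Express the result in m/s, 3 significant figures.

Ignition mass of stage 1 = 182,000+17,200 + 30,500+3,270 + 5,210 = 238,180 kg.
Stage 1: m₀ = 238,180 kg, m_f = 238,180 − 182,000 = 56,180 kg; Δv = 343×9.80665×ln(4.24) = 3363.7×1.4445 ≈ 4859 m/s.
Stage 2: m₀ = 38,980 kg, m_f = 38,980 − 30,500 = 8,480 kg; Δv = 425×9.80665×ln(4.597) = 4167.8×1.5253 ≈ 6357 m/s.
Total Δv = 4859 + 6357 = 11216 m/s.

Δv ≈ 11200 m/s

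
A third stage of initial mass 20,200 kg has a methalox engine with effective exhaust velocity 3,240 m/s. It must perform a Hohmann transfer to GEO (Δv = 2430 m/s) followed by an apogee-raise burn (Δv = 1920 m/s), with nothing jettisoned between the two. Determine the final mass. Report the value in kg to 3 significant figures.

final mass ≈ 5280 kg

After the first burn: m = 20200 × exp(−2430/3240.0) = 20200 × 0.47237 = 9,541.87 kg.
After the second burn: m = 9,541.87 × exp(−1920/3240.0) = 9,541.87 × 0.55289 = 5,275.6 kg.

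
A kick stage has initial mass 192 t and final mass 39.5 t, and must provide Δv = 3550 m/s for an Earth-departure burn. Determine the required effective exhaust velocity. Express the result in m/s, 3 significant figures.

ln(m₀/m_f) = ln(192000/39500) = ln(4.861) = 1.5812.
From the ideal rocket equation, v_e = Δv / ln(m₀/m_f) = 3550 / 1.5812 = 2245.1 m/s.

v_e ≈ 2250 m/s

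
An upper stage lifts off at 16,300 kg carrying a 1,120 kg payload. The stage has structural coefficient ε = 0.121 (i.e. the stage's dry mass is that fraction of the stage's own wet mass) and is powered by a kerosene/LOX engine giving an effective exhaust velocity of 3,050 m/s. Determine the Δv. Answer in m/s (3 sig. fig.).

Stage wet mass = m₀ − payload = 16,300 − 1,120 = 15,180 kg.
Stage dry mass = ε × stage wet mass = 0.121 × 15,180 = 1,836.78 kg.
Burnout mass m_f = stage dry + payload = 1,836.78 + 1,120 = 2,956.78 kg.
Δv = v_e · ln(16,300/2,956.78) = 3050.0 × ln(5.513) = 3050.0 × 1.7071 ≈ 5207 m/s.

Δv ≈ 5210 m/s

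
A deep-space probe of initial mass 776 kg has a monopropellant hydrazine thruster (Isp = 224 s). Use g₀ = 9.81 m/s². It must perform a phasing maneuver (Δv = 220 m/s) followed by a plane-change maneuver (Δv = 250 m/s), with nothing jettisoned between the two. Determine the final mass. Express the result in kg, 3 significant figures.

final mass ≈ 627 kg

v_e = Isp · g₀ = 224 × 9.81 = 2197.4 m/s.
After the first burn: m = 776 × exp(−220/2197.4) = 776 × 0.90473 = 702.07 kg.
After the second burn: m = 702.07 × exp(−250/2197.4) = 702.07 × 0.89246 = 626.569 kg.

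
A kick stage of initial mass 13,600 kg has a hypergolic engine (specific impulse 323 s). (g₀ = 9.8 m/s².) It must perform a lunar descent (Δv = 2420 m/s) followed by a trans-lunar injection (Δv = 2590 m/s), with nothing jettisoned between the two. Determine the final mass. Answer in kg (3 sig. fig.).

v_e = Isp · g₀ = 323 × 9.8 = 3165.4 m/s.
After the first burn: m = 13600 × exp(−2420/3165.4) = 13600 × 0.46556 = 6,331.62 kg.
After the second burn: m = 6,331.62 × exp(−2590/3165.4) = 6,331.62 × 0.44122 = 2,793.64 kg.

final mass ≈ 2790 kg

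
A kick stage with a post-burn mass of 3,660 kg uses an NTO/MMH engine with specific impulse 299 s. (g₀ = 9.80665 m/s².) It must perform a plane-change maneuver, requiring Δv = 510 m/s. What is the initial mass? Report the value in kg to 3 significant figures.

initial mass ≈ 4360 kg

v_e = Isp · g₀ = 299 × 9.80665 = 2932.2 m/s.
m₀/m_f = exp(Δv / v_e) = exp(510 / 2932.2) = exp(0.1739) = 1.1900.
m₀ = m_f × 1.1900 = 3,660 × 1.1900 = 4,355.4 kg.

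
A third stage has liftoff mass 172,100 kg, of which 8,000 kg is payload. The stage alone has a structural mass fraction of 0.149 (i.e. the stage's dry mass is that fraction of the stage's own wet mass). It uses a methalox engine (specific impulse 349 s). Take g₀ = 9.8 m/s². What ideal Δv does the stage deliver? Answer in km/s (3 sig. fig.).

Δv ≈ 5.71 km/s

Stage wet mass = m₀ − payload = 172,100 − 8,000 = 164,100 kg.
Stage dry mass = ε × stage wet mass = 0.149 × 164,100 = 24,450.9 kg.
Burnout mass m_f = stage dry + payload = 24,450.9 + 8,000 = 32,450.9 kg.
v_e = Isp · g₀ = 349 × 9.8 = 3420.2 m/s.
Δv = v_e · ln(172,100/32,450.9) = 3420.2 × ln(5.303) = 3420.2 × 1.6683 ≈ 5706 m/s.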